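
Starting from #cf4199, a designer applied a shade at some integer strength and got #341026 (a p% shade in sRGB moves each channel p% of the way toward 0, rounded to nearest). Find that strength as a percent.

75%

#cf4199 is rgb(207, 65, 153); #341026 is rgb(52, 16, 38).
On the R channel (widest range): 52 ≈ 207 + (p/100)(0 − 207), so p ≈ 100×(52 − 207)/(0 − 207) = -15500/-207 = 74.88.
p = 75 reproduces all three channels after rounding.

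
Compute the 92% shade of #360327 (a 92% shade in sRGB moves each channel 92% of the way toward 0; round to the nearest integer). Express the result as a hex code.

#360327 is rgb(54, 3, 39).
A 92% shade moves each channel 92% toward 0:
  R: 54 + 0.92×(0−54) = 54 − 49.68 = 4.32 → 4
  G: 3 − 2.76 = 0.24 → 0
  B: 39 − 35.88 = 3.12 → 3
rgb(4, 0, 3) = #040003.

#040003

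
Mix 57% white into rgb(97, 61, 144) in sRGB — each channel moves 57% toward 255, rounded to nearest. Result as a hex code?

Per channel, c → c + 0.57(255 − c):
  R: 97 + 90.06 = 187.06 → 187
  G: 61 + 0.57×(255−61) = 61 + 110.58 = 171.58 → 172
  B: 144 + 63.27 = 207.27 → 207
rgb(187, 172, 207) = #BBACCF.

#BBACCF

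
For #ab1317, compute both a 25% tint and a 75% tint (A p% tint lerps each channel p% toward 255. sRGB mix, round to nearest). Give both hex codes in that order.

#c04e51, #eac4c5

#ab1317 is rgb(171, 19, 23).
25% tint:
  R: 171 + 0.25×(255−171) = 171 + 21 = 192 → 192
  G: 19 + 59 = 78 → 78
  B: 23 + 0.25×(255−23) = 23 + 58 = 81 → 81
  → #c04e51
75% tint:
  R: 171 + 0.75×(255−171) = 171 + 63 = 234 → 234
  G: 19 + 177 = 196 → 196
  B: 23 + 174 = 197 → 197
  → #eac4c5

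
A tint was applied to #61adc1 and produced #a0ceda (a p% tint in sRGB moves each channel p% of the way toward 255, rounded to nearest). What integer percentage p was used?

40%

#61adc1 is rgb(97, 173, 193); #a0ceda is rgb(160, 206, 218).
On the R channel (widest range): 160 ≈ 97 + (p/100)(255 − 97), so p ≈ 100×(160 − 97)/(255 − 97) = 6300/158 = 39.87.
p = 40 reproduces all three channels after rounding.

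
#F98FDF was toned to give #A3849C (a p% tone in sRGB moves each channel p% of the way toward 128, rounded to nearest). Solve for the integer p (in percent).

#F98FDF is rgb(249, 143, 223); #A3849C is rgb(163, 132, 156).
On the R channel (widest range): 163 ≈ 249 + (p/100)(128 − 249), so p ≈ 100×(163 − 249)/(128 − 249) = -8600/-121 = 71.07.
p = 71 reproduces all three channels after rounding.

71%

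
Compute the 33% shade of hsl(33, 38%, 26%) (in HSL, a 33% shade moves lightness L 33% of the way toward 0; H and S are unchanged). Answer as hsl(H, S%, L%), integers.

L moves 33% from 26 toward 0: 26 − 8.58 = 17.42 → 17.
H and S are unchanged.

hsl(33, 38%, 17%)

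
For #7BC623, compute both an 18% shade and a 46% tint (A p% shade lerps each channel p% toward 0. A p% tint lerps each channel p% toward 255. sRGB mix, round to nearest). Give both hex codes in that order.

#7BC623 is rgb(123, 198, 35).
18% shade:
  R: 123 + 0.18×(0−123) = 123 − 22.14 = 100.86 → 101
  G: 198 − 35.64 = 162.36 → 162
  B: 35 − 6.3 = 28.7 → 29
  → #65A21D
46% tint:
  R: 123 + 0.46×(255−123) = 123 + 60.72 = 183.72 → 184
  G: 198 + 0.46×(255−198) = 198 + 26.22 = 224.22 → 224
  B: 35 + 101.2 = 136.2 → 136
  → #B8E088

#65A21D, #B8E088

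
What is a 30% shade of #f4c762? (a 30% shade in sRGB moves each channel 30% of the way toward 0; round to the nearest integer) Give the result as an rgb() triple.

rgb(171, 139, 69)

#f4c762 is rgb(244, 199, 98).
Per channel, c → c + 0.3(0 − c):
  R: 244 + 0.3×(0−244) = 244 − 73.2 = 170.8 → 171
  G: 199 + 0.3×(0−199) = 199 − 59.7 = 139.3 → 139
  B: 98 − 29.4 = 68.6 → 69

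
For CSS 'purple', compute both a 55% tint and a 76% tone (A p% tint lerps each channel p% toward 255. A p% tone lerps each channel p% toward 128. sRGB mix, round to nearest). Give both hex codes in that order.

CSS purple is rgb(128, 0, 128).
55% tint:
  R: 128 + 69.85 = 197.85 → 198
  G: 0 + 140.25 = 140.25 → 140
  B: 128 + 69.85 = 197.85 → 198
  → #C68CC6
76% tone:
  R: 128 + 0 = 128 → 128
  G: 0 + 0.76×(128−0) = 0 + 97.28 = 97.28 → 97
  B: 128 + 0 = 128 → 128
  → #806180

#C68CC6, #806180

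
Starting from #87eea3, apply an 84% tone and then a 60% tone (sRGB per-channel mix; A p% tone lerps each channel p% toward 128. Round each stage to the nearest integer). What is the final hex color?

#87eea3 is rgb(135, 238, 163).
Per channel, c → c + 0.84(128 − c):
  R: 135 + 0.84×(128−135) = 135 − 5.88 = 129.12 → 129
  G: 238 + 0.84×(128−238) = 238 − 92.4 = 145.6 → 146
  B: 163 + 0.84×(128−163) = 163 − 29.4 = 133.6 → 134
After the tone: rgb(129, 146, 134) = #819286.
Lerp each channel 60% toward 128:
  R: 129 + 0.6×(128−129) = 129 − 0.6 = 128.4 → 128
  G: 146 − 10.8 = 135.2 → 135
  B: 134 − 3.6 = 130.4 → 130
rgb(128, 135, 130) = #808782.

#808782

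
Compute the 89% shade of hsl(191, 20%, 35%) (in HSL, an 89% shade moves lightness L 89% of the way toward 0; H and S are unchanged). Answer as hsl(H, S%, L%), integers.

hsl(191, 20%, 4%)

L moves 89% from 35 toward 0: 35 − 31.15 = 3.85 → 4.
H and S are unchanged.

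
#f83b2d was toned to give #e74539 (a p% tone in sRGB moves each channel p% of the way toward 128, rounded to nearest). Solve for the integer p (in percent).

14%

#f83b2d is rgb(248, 59, 45); #e74539 is rgb(231, 69, 57).
On the R channel (widest range): 231 ≈ 248 + (p/100)(128 − 248), so p ≈ 100×(231 − 248)/(128 − 248) = -1700/-120 = 14.17.
p = 14 reproduces all three channels after rounding.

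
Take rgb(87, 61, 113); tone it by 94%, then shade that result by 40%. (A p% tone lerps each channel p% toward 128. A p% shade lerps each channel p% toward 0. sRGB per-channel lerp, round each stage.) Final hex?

#4c4a4c

Per channel, c → c + 0.94(128 − c):
  R: 87 + 38.54 = 125.54 → 126
  G: 61 + 62.98 = 123.98 → 124
  B: 113 + 0.94×(128−113) = 113 + 14.1 = 127.1 → 127
After the tone: rgb(126, 124, 127) = #7e7c7f.
Lerp each channel 40% toward 0:
  R: 126 − 50.4 = 75.6 → 76
  G: 124 − 49.6 = 74.4 → 74
  B: 127 + 0.4×(0−127) = 127 − 50.8 = 76.2 → 76
rgb(76, 74, 76) = #4c4a4c.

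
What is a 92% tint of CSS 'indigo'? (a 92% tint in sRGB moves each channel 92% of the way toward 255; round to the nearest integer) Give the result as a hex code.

#F1EBF5

CSS indigo is rgb(75, 0, 130).
A 92% tint moves each channel 92% toward 255:
  R: 75 + 165.6 = 240.6 → 241
  G: 0 + 0.92×(255−0) = 0 + 234.6 = 234.6 → 235
  B: 130 + 0.92×(255−130) = 130 + 115 = 245 → 245
rgb(241, 235, 245) = #F1EBF5.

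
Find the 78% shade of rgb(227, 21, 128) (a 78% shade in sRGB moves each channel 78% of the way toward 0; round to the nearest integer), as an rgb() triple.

rgb(50, 5, 28)

Per channel, c → c + 0.78(0 − c):
  R: 227 + 0.78×(0−227) = 227 − 177.06 = 49.94 → 50
  G: 21 − 16.38 = 4.62 → 5
  B: 128 − 99.84 = 28.16 → 28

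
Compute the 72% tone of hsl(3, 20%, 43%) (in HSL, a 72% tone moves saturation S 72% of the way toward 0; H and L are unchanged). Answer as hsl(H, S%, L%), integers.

hsl(3, 6%, 43%)

S moves 72% from 20 toward 0: 20 − 14.4 = 5.6 → 6.
H and L are unchanged.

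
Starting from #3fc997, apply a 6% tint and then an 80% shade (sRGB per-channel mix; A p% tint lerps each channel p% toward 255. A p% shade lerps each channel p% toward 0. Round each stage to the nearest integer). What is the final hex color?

#0f291f

#3fc997 is rgb(63, 201, 151).
A 6% tint moves each channel 6% toward 255:
  R: 63 + 11.52 = 74.52 → 75
  G: 201 + 3.24 = 204.24 → 204
  B: 151 + 0.06×(255−151) = 151 + 6.24 = 157.24 → 157
After the tint: rgb(75, 204, 157) = #4bcc9d.
An 80% shade moves each channel 80% toward 0:
  R: 75 + 0.8×(0−75) = 75 − 60 = 15 → 15
  G: 204 + 0.8×(0−204) = 204 − 163.2 = 40.8 → 41
  B: 157 − 125.6 = 31.4 → 31
rgb(15, 41, 31) = #0f291f.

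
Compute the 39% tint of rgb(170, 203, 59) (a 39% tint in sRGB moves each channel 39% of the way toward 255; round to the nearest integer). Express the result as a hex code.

#CBDF87

Lerp each channel 39% toward 255:
  R: 170 + 33.15 = 203.15 → 203
  G: 203 + 20.28 = 223.28 → 223
  B: 59 + 76.44 = 135.44 → 135
rgb(203, 223, 135) = #CBDF87.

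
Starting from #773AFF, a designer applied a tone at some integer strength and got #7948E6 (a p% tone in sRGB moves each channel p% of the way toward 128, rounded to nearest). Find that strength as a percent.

20%

#773AFF is rgb(119, 58, 255); #7948E6 is rgb(121, 72, 230).
On the B channel (widest range): 230 ≈ 255 + (p/100)(128 − 255), so p ≈ 100×(230 − 255)/(128 − 255) = -2500/-127 = 19.69.
p = 20 reproduces all three channels after rounding.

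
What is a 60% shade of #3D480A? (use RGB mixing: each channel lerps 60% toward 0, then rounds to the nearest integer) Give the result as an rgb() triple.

#3D480A is rgb(61, 72, 10).
Lerp each channel 60% toward 0:
  R: 61 + 0.6×(0−61) = 61 − 36.6 = 24.4 → 24
  G: 72 + 0.6×(0−72) = 72 − 43.2 = 28.8 → 29
  B: 10 − 6 = 4 → 4

rgb(24, 29, 4)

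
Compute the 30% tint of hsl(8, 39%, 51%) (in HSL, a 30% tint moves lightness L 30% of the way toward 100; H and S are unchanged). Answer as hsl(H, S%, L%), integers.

L moves 30% from 51 toward 100: 51 + 14.7 = 65.7 → 66.
H and S are unchanged.

hsl(8, 39%, 66%)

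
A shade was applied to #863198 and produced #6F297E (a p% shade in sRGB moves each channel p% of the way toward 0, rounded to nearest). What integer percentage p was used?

#863198 is rgb(134, 49, 152); #6F297E is rgb(111, 41, 126).
On the B channel (widest range): 126 ≈ 152 + (p/100)(0 − 152), so p ≈ 100×(126 − 152)/(0 − 152) = -2600/-152 = 17.11.
p = 17 reproduces all three channels after rounding.

17%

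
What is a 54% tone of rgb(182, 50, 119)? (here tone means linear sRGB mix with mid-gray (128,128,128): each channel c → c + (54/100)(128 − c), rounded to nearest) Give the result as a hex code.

Lerp each channel 54% toward 128:
  R: 182 − 29.16 = 152.84 → 153
  G: 50 + 0.54×(128−50) = 50 + 42.12 = 92.12 → 92
  B: 119 + 0.54×(128−119) = 119 + 4.86 = 123.86 → 124
rgb(153, 92, 124) = #995c7c.

#995c7c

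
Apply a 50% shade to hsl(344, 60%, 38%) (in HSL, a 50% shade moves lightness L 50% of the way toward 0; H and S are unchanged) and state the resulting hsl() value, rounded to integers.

hsl(344, 60%, 19%)

L moves 50% from 38 toward 0: 38 − 19 = 19 → 19.
H and S are unchanged.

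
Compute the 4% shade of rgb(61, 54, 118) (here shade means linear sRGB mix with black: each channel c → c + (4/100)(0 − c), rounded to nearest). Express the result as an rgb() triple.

Lerp each channel 4% toward 0:
  R: 61 + 0.04×(0−61) = 61 − 2.44 = 58.56 → 59
  G: 54 + 0.04×(0−54) = 54 − 2.16 = 51.84 → 52
  B: 118 − 4.72 = 113.28 → 113

rgb(59, 52, 113)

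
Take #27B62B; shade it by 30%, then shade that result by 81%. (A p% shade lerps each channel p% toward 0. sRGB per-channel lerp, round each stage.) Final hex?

#27B62B is rgb(39, 182, 43).
Lerp each channel 30% toward 0:
  R: 39 + 0.3×(0−39) = 39 − 11.7 = 27.3 → 27
  G: 182 − 54.6 = 127.4 → 127
  B: 43 + 0.3×(0−43) = 43 − 12.9 = 30.1 → 30
After the shade: rgb(27, 127, 30) = #1B7F1E.
Per channel, c → c + 0.81(0 − c):
  R: 27 − 21.87 = 5.13 → 5
  G: 127 + 0.81×(0−127) = 127 − 102.87 = 24.13 → 24
  B: 30 + 0.81×(0−30) = 30 − 24.3 = 5.7 → 6
rgb(5, 24, 6) = #051806.

#051806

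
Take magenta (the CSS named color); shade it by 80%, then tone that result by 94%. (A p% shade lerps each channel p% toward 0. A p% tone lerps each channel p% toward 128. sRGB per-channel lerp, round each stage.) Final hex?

CSS magenta is rgb(255, 0, 255).
Per channel, c → c + 0.8(0 − c):
  R: 255 + 0.8×(0−255) = 255 − 204 = 51 → 51
  G: 0 + 0 = 0 → 0
  B: 255 + 0.8×(0−255) = 255 − 204 = 51 → 51
After the shade: rgb(51, 0, 51) = #330033.
Per channel, c → c + 0.94(128 − c):
  R: 51 + 0.94×(128−51) = 51 + 72.38 = 123.38 → 123
  G: 0 + 0.94×(128−0) = 0 + 120.32 = 120.32 → 120
  B: 51 + 0.94×(128−51) = 51 + 72.38 = 123.38 → 123
rgb(123, 120, 123) = #7B787B.

#7B787B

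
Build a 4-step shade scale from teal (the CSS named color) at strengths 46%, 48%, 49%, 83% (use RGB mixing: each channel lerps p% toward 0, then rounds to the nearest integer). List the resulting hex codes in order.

CSS teal is rgb(0, 128, 128).
46%: (0→0, 128 − 58.88 = 69.12→69, 128 − 58.88 = 69.12→69) → #004545
48%: (0→0, 128 − 61.44 = 66.56→67, 128 − 61.44 = 66.56→67) → #004343
49%: (0→0, 128 − 62.72 = 65.28→65, 128 − 62.72 = 65.28→65) → #004141
83%: (0→0, 128 − 106.24 = 21.76→22, 128 − 106.24 = 21.76→22) → #001616

#004545, #004343, #004141, #001616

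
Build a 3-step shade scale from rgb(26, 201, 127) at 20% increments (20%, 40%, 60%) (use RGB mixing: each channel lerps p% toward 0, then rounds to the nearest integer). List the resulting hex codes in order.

20%: (26 − 5.2 = 20.8→21, 201 − 40.2 = 160.8→161, 127 − 25.4 = 101.6→102) → #15A166
40%: (26 − 10.4 = 15.6→16, 201 − 80.4 = 120.6→121, 127 − 50.8 = 76.2→76) → #10794C
60%: (26 − 15.6 = 10.4→10, 201 − 120.6 = 80.4→80, 127 − 76.2 = 50.8→51) → #0A5033

#15A166, #10794C, #0A5033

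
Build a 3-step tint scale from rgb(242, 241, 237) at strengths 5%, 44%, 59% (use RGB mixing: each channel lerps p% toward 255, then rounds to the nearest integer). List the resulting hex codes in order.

#f3f2ee, #f8f7f5, #faf9f8

5%: (242 + 0.65 = 242.65→243, 241 + 0.7 = 241.7→242, 237 + 0.9 = 237.9→238) → #f3f2ee
44%: (242 + 5.72 = 247.72→248, 241 + 6.16 = 247.16→247, 237 + 7.92 = 244.92→245) → #f8f7f5
59%: (242 + 7.67 = 249.67→250, 241 + 8.26 = 249.26→249, 237 + 10.62 = 247.62→248) → #faf9f8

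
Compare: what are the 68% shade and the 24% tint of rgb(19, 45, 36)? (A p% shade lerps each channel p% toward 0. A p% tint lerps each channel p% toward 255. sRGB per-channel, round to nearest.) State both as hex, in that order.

#060E0C, #4C5F59

68% shade:
  R: 19 + 0.68×(0−19) = 19 − 12.92 = 6.08 → 6
  G: 45 + 0.68×(0−45) = 45 − 30.6 = 14.4 → 14
  B: 36 + 0.68×(0−36) = 36 − 24.48 = 11.52 → 12
  → #060E0C
24% tint:
  R: 19 + 0.24×(255−19) = 19 + 56.64 = 75.64 → 76
  G: 45 + 0.24×(255−45) = 45 + 50.4 = 95.4 → 95
  B: 36 + 0.24×(255−36) = 36 + 52.56 = 88.56 → 89
  → #4C5F59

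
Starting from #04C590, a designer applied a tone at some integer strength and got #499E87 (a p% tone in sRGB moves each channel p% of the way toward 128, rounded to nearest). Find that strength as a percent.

#04C590 is rgb(4, 197, 144); #499E87 is rgb(73, 158, 135).
On the R channel (widest range): 73 ≈ 4 + (p/100)(128 − 4), so p ≈ 100×(73 − 4)/(128 − 4) = 6900/124 = 55.65.
p = 56 reproduces all three channels after rounding.

56%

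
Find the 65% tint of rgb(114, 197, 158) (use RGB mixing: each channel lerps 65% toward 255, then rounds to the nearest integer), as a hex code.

#ceebdd

A 65% tint moves each channel 65% toward 255:
  R: 114 + 91.65 = 205.65 → 206
  G: 197 + 0.65×(255−197) = 197 + 37.7 = 234.7 → 235
  B: 158 + 0.65×(255−158) = 158 + 63.05 = 221.05 → 221
rgb(206, 235, 221) = #ceebdd.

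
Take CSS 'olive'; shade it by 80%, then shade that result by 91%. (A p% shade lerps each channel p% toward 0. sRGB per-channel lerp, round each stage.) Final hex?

#020200

CSS olive is rgb(128, 128, 0).
An 80% shade moves each channel 80% toward 0:
  R: 128 + 0.8×(0−128) = 128 − 102.4 = 25.6 → 26
  G: 128 − 102.4 = 25.6 → 26
  B: 0 + 0.8×(0−0) = 0 + 0 = 0 → 0
After the shade: rgb(26, 26, 0) = #1A1A00.
A 91% shade moves each channel 91% toward 0:
  R: 26 + 0.91×(0−26) = 26 − 23.66 = 2.34 → 2
  G: 26 + 0.91×(0−26) = 26 − 23.66 = 2.34 → 2
  B: 0 + 0 = 0 → 0
rgb(2, 2, 0) = #020200.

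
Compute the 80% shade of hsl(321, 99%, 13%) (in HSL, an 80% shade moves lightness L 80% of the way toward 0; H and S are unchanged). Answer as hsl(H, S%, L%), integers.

hsl(321, 99%, 3%)

L moves 80% from 13 toward 0: 13 − 10.4 = 2.6 → 3.
H and S are unchanged.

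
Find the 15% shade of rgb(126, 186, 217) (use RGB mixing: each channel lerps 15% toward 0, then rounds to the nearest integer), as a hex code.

#6B9EB8

Lerp each channel 15% toward 0:
  R: 126 − 18.9 = 107.1 → 107
  G: 186 + 0.15×(0−186) = 186 − 27.9 = 158.1 → 158
  B: 217 + 0.15×(0−217) = 217 − 32.55 = 184.45 → 184
rgb(107, 158, 184) = #6B9EB8.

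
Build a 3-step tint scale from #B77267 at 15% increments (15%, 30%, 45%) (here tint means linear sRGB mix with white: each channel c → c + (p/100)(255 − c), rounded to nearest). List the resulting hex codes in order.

#C2877E, #CD9C95, #D7B1AB

#B77267 is rgb(183, 114, 103).
15%: (183 + 10.8 = 193.8→194, 114 + 21.15 = 135.15→135, 103 + 22.8 = 125.8→126) → #C2877E
30%: (183 + 21.6 = 204.6→205, 114 + 42.3 = 156.3→156, 103 + 45.6 = 148.6→149) → #CD9C95
45%: (183 + 32.4 = 215.4→215, 114 + 63.45 = 177.45→177, 103 + 68.4 = 171.4→171) → #D7B1AB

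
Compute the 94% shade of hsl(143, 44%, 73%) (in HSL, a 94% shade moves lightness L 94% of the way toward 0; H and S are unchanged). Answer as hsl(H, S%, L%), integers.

hsl(143, 44%, 4%)

L moves 94% from 73 toward 0: 73 − 68.62 = 4.38 → 4.
H and S are unchanged.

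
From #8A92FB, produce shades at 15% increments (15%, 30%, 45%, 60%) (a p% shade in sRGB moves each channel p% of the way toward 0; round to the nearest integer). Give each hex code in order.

#757CD5, #6166B0, #4C508A, #373A64

#8A92FB is rgb(138, 146, 251).
15%: (138 − 20.7 = 117.3→117, 146 − 21.9 = 124.1→124, 251 − 37.65 = 213.35→213) → #757CD5
30%: (138 − 41.4 = 96.6→97, 146 − 43.8 = 102.2→102, 251 − 75.3 = 175.7→176) → #6166B0
45%: (138 − 62.1 = 75.9→76, 146 − 65.7 = 80.3→80, 251 − 112.95 = 138.05→138) → #4C508A
60%: (138 − 82.8 = 55.2→55, 146 − 87.6 = 58.4→58, 251 − 150.6 = 100.4→100) → #373A64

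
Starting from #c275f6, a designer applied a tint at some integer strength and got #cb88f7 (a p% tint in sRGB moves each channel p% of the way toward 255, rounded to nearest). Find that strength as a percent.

#c275f6 is rgb(194, 117, 246); #cb88f7 is rgb(203, 136, 247).
On the G channel (widest range): 136 ≈ 117 + (p/100)(255 − 117), so p ≈ 100×(136 − 117)/(255 − 117) = 1900/138 = 13.77.
p = 14 reproduces all three channels after rounding.

14%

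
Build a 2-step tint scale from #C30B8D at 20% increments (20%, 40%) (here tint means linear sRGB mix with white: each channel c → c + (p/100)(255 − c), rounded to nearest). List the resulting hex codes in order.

#C30B8D is rgb(195, 11, 141).
20%: (195 + 12 = 207→207, 11 + 48.8 = 59.8→60, 141 + 22.8 = 163.8→164) → #CF3CA4
40%: (195 + 24 = 219→219, 11 + 97.6 = 108.6→109, 141 + 45.6 = 186.6→187) → #DB6DBB

#CF3CA4, #DB6DBB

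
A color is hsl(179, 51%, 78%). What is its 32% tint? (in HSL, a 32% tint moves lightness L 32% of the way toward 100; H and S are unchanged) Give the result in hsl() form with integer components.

hsl(179, 51%, 85%)

L moves 32% from 78 toward 100: 78 + 7.04 = 85.04 → 85.
H and S are unchanged.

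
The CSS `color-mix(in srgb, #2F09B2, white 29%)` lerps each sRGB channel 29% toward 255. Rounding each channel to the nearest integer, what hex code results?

#2F09B2 is rgb(47, 9, 178).
A 29% tint moves each channel 29% toward 255:
  R: 47 + 0.29×(255−47) = 47 + 60.32 = 107.32 → 107
  G: 9 + 71.34 = 80.34 → 80
  B: 178 + 0.29×(255−178) = 178 + 22.33 = 200.33 → 200
rgb(107, 80, 200) = #6B50C8.

#6B50C8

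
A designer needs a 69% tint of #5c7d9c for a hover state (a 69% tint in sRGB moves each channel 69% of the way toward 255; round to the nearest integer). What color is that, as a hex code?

#ccd7e0

#5c7d9c is rgb(92, 125, 156).
Lerp each channel 69% toward 255:
  R: 92 + 0.69×(255−92) = 92 + 112.47 = 204.47 → 204
  G: 125 + 89.7 = 214.7 → 215
  B: 156 + 68.31 = 224.31 → 224
rgb(204, 215, 224) = #ccd7e0.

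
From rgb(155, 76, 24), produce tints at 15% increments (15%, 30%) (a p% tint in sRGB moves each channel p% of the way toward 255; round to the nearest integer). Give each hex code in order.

#aa673b, #b9825d

15%: (155 + 15 = 170→170, 76 + 26.85 = 102.85→103, 24 + 34.65 = 58.65→59) → #aa673b
30%: (155 + 30 = 185→185, 76 + 53.7 = 129.7→130, 24 + 69.3 = 93.3→93) → #b9825d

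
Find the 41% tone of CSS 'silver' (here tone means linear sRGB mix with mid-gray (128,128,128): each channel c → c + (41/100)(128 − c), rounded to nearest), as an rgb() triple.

CSS silver is rgb(192, 192, 192).
Per channel, c → c + 0.41(128 − c):
  R: 192 + 0.41×(128−192) = 192 − 26.24 = 165.76 → 166
  G: 192 − 26.24 = 165.76 → 166
  B: 192 + 0.41×(128−192) = 192 − 26.24 = 165.76 → 166

rgb(166, 166, 166)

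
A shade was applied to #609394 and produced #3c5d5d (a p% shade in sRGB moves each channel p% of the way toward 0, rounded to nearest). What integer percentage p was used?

#609394 is rgb(96, 147, 148); #3c5d5d is rgb(60, 93, 93).
On the B channel (widest range): 93 ≈ 148 + (p/100)(0 − 148), so p ≈ 100×(93 − 148)/(0 − 148) = -5500/-148 = 37.16.
p = 37 reproduces all three channels after rounding.

37%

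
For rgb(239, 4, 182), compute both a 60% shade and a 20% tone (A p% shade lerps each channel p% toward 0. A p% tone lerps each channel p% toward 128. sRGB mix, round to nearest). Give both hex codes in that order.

#600249, #d91dab

60% shade:
  R: 239 + 0.6×(0−239) = 239 − 143.4 = 95.6 → 96
  G: 4 − 2.4 = 1.6 → 2
  B: 182 − 109.2 = 72.8 → 73
  → #600249
20% tone:
  R: 239 − 22.2 = 216.8 → 217
  G: 4 + 0.2×(128−4) = 4 + 24.8 = 28.8 → 29
  B: 182 + 0.2×(128−182) = 182 − 10.8 = 171.2 → 171
  → #d91dab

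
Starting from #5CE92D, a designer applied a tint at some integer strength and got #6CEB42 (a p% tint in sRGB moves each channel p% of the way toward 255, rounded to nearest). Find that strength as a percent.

10%

#5CE92D is rgb(92, 233, 45); #6CEB42 is rgb(108, 235, 66).
On the B channel (widest range): 66 ≈ 45 + (p/100)(255 − 45), so p ≈ 100×(66 − 45)/(255 − 45) = 2100/210 = 10.00.
p = 10 reproduces all three channels after rounding.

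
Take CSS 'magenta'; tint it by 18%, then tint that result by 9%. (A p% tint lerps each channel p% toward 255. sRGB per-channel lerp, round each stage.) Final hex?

CSS magenta is rgb(255, 0, 255).
Lerp each channel 18% toward 255:
  R: 255 + 0 = 255 → 255
  G: 0 + 0.18×(255−0) = 0 + 45.9 = 45.9 → 46
  B: 255 + 0.18×(255−255) = 255 + 0 = 255 → 255
After the tint: rgb(255, 46, 255) = #ff2eff.
Lerp each channel 9% toward 255:
  R: 255 + 0.09×(255−255) = 255 + 0 = 255 → 255
  G: 46 + 0.09×(255−46) = 46 + 18.81 = 64.81 → 65
  B: 255 + 0 = 255 → 255
rgb(255, 65, 255) = #ff41ff.

#ff41ff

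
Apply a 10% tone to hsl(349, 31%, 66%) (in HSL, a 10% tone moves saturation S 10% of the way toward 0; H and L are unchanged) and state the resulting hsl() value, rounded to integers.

hsl(349, 28%, 66%)

S moves 10% from 31 toward 0: 31 − 3.1 = 27.9 → 28.
H and L are unchanged.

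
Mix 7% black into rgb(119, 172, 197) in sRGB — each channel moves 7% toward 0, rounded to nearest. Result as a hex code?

A 7% shade moves each channel 7% toward 0:
  R: 119 + 0.07×(0−119) = 119 − 8.33 = 110.67 → 111
  G: 172 + 0.07×(0−172) = 172 − 12.04 = 159.96 → 160
  B: 197 − 13.79 = 183.21 → 183
rgb(111, 160, 183) = #6fa0b7.

#6fa0b7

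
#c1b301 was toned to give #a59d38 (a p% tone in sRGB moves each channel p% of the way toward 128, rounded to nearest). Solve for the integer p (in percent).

#c1b301 is rgb(193, 179, 1); #a59d38 is rgb(165, 157, 56).
On the B channel (widest range): 56 ≈ 1 + (p/100)(128 − 1), so p ≈ 100×(56 − 1)/(128 − 1) = 5500/127 = 43.31.
p = 43 reproduces all three channels after rounding.

43%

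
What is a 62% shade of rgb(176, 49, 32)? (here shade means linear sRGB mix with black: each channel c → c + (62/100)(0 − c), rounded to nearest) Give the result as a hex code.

#43130c

Per channel, c → c + 0.62(0 − c):
  R: 176 + 0.62×(0−176) = 176 − 109.12 = 66.88 → 67
  G: 49 + 0.62×(0−49) = 49 − 30.38 = 18.62 → 19
  B: 32 − 19.84 = 12.16 → 12
rgb(67, 19, 12) = #43130c.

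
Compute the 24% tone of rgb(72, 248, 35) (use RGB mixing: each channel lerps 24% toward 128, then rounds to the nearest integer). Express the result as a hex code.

#55DB39

Per channel, c → c + 0.24(128 − c):
  R: 72 + 0.24×(128−72) = 72 + 13.44 = 85.44 → 85
  G: 248 + 0.24×(128−248) = 248 − 28.8 = 219.2 → 219
  B: 35 + 0.24×(128−35) = 35 + 22.32 = 57.32 → 57
rgb(85, 219, 57) = #55DB39.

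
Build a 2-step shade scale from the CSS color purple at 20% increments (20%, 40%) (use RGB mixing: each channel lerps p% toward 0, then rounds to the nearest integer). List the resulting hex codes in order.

CSS purple is rgb(128, 0, 128).
20%: (128 − 25.6 = 102.4→102, 0→0, 128 − 25.6 = 102.4→102) → #660066
40%: (128 − 51.2 = 76.8→77, 0→0, 128 − 51.2 = 76.8→77) → #4d004d

#660066, #4d004d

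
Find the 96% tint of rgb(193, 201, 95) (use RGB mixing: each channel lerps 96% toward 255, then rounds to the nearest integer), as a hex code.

Lerp each channel 96% toward 255:
  R: 193 + 0.96×(255−193) = 193 + 59.52 = 252.52 → 253
  G: 201 + 0.96×(255−201) = 201 + 51.84 = 252.84 → 253
  B: 95 + 0.96×(255−95) = 95 + 153.6 = 248.6 → 249
rgb(253, 253, 249) = #FDFDF9.

#FDFDF9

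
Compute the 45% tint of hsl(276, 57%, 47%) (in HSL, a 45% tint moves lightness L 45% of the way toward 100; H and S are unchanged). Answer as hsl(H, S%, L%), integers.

L moves 45% from 47 toward 100: 47 + 23.85 = 70.85 → 71.
H and S are unchanged.

hsl(276, 57%, 71%)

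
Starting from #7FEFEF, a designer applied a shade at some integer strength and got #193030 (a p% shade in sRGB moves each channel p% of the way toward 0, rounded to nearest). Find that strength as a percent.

80%

#7FEFEF is rgb(127, 239, 239); #193030 is rgb(25, 48, 48).
On the G channel (widest range): 48 ≈ 239 + (p/100)(0 − 239), so p ≈ 100×(48 − 239)/(0 − 239) = -19100/-239 = 79.92.
p = 80 reproduces all three channels after rounding.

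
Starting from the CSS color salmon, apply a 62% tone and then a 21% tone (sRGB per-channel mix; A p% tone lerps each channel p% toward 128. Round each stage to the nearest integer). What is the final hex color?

CSS salmon is rgb(250, 128, 114).
Lerp each channel 62% toward 128:
  R: 250 + 0.62×(128−250) = 250 − 75.64 = 174.36 → 174
  G: 128 + 0 = 128 → 128
  B: 114 + 0.62×(128−114) = 114 + 8.68 = 122.68 → 123
After the tone: rgb(174, 128, 123) = #AE807B.
Per channel, c → c + 0.21(128 − c):
  R: 174 − 9.66 = 164.34 → 164
  G: 128 + 0.21×(128−128) = 128 + 0 = 128 → 128
  B: 123 + 0.21×(128−123) = 123 + 1.05 = 124.05 → 124
rgb(164, 128, 124) = #A4807C.

#A4807C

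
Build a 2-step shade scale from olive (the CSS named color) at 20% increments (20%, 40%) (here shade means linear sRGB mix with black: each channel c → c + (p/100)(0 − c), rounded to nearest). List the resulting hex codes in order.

#666600, #4D4D00

CSS olive is rgb(128, 128, 0).
20%: (128 − 25.6 = 102.4→102, 128 − 25.6 = 102.4→102, 0→0) → #666600
40%: (128 − 51.2 = 76.8→77, 128 − 51.2 = 76.8→77, 0→0) → #4D4D00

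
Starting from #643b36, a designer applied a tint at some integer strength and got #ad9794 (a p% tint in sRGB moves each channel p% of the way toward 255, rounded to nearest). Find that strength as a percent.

#643b36 is rgb(100, 59, 54); #ad9794 is rgb(173, 151, 148).
On the B channel (widest range): 148 ≈ 54 + (p/100)(255 − 54), so p ≈ 100×(148 − 54)/(255 − 54) = 9400/201 = 46.77.
p = 47 reproduces all three channels after rounding.

47%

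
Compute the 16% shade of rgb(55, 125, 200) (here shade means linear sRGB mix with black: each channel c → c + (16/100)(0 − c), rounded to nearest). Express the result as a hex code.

#2e69a8

A 16% shade moves each channel 16% toward 0:
  R: 55 + 0.16×(0−55) = 55 − 8.8 = 46.2 → 46
  G: 125 + 0.16×(0−125) = 125 − 20 = 105 → 105
  B: 200 + 0.16×(0−200) = 200 − 32 = 168 → 168
rgb(46, 105, 168) = #2e69a8.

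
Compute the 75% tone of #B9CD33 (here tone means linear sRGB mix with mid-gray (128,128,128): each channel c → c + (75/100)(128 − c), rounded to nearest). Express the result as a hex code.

#B9CD33 is rgb(185, 205, 51).
Lerp each channel 75% toward 128:
  R: 185 − 42.75 = 142.25 → 142
  G: 205 − 57.75 = 147.25 → 147
  B: 51 + 0.75×(128−51) = 51 + 57.75 = 108.75 → 109
rgb(142, 147, 109) = #8E936D.

#8E936D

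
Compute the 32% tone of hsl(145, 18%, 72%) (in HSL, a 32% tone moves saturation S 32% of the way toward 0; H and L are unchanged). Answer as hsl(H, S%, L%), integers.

hsl(145, 12%, 72%)

S moves 32% from 18 toward 0: 18 − 5.76 = 12.24 → 12.
H and L are unchanged.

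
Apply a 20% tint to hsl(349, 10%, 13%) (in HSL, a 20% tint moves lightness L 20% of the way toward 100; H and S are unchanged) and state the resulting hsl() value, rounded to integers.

L moves 20% from 13 toward 100: 13 + 17.4 = 30.4 → 30.
H and S are unchanged.

hsl(349, 10%, 30%)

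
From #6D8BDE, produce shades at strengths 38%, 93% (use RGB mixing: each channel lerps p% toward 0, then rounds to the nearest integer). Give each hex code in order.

#44568A, #080A10

#6D8BDE is rgb(109, 139, 222).
38%: (109 − 41.42 = 67.58→68, 139 − 52.82 = 86.18→86, 222 − 84.36 = 137.64→138) → #44568A
93%: (109 − 101.37 = 7.63→8, 139 − 129.27 = 9.73→10, 222 − 206.46 = 15.54→16) → #080A10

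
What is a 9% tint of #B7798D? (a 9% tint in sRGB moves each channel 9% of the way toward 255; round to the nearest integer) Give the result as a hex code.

#BD8597

#B7798D is rgb(183, 121, 141).
Per channel, c → c + 0.09(255 − c):
  R: 183 + 6.48 = 189.48 → 189
  G: 121 + 0.09×(255−121) = 121 + 12.06 = 133.06 → 133
  B: 141 + 10.26 = 151.26 → 151
rgb(189, 133, 151) = #BD8597.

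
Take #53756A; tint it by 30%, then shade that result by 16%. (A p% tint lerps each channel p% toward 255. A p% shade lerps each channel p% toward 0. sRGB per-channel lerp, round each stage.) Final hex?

#71857F

#53756A is rgb(83, 117, 106).
Per channel, c → c + 0.3(255 − c):
  R: 83 + 51.6 = 134.6 → 135
  G: 117 + 41.4 = 158.4 → 158
  B: 106 + 0.3×(255−106) = 106 + 44.7 = 150.7 → 151
After the tint: rgb(135, 158, 151) = #879E97.
Lerp each channel 16% toward 0:
  R: 135 − 21.6 = 113.4 → 113
  G: 158 − 25.28 = 132.72 → 133
  B: 151 − 24.16 = 126.84 → 127
rgb(113, 133, 127) = #71857F.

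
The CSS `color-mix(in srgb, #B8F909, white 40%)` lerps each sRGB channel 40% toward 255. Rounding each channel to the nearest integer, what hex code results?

#B8F909 is rgb(184, 249, 9).
A 40% tint moves each channel 40% toward 255:
  R: 184 + 0.4×(255−184) = 184 + 28.4 = 212.4 → 212
  G: 249 + 0.4×(255−249) = 249 + 2.4 = 251.4 → 251
  B: 9 + 0.4×(255−9) = 9 + 98.4 = 107.4 → 107
rgb(212, 251, 107) = #D4FB6B.

#D4FB6B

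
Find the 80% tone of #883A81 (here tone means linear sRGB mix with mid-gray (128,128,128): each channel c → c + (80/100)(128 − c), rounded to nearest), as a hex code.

#827280

#883A81 is rgb(136, 58, 129).
Lerp each channel 80% toward 128:
  R: 136 − 6.4 = 129.6 → 130
  G: 58 + 56 = 114 → 114
  B: 129 + 0.8×(128−129) = 129 − 0.8 = 128.2 → 128
rgb(130, 114, 128) = #827280.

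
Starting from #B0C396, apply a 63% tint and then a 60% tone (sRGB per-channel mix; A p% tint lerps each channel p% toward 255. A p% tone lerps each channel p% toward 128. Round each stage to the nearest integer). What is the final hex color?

#B0C396 is rgb(176, 195, 150).
Lerp each channel 63% toward 255:
  R: 176 + 0.63×(255−176) = 176 + 49.77 = 225.77 → 226
  G: 195 + 0.63×(255−195) = 195 + 37.8 = 232.8 → 233
  B: 150 + 0.63×(255−150) = 150 + 66.15 = 216.15 → 216
After the tint: rgb(226, 233, 216) = #E2E9D8.
Per channel, c → c + 0.6(128 − c):
  R: 226 + 0.6×(128−226) = 226 − 58.8 = 167.2 → 167
  G: 233 + 0.6×(128−233) = 233 − 63 = 170 → 170
  B: 216 + 0.6×(128−216) = 216 − 52.8 = 163.2 → 163
rgb(167, 170, 163) = #A7AAA3.

#A7AAA3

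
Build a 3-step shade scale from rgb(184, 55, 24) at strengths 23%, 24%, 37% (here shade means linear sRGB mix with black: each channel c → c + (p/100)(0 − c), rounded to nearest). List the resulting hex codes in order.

#8e2a12, #8c2a12, #74230f

23%: (184 − 42.32 = 141.68→142, 55 − 12.65 = 42.35→42, 24 − 5.52 = 18.48→18) → #8e2a12
24%: (184 − 44.16 = 139.84→140, 55 − 13.2 = 41.8→42, 24 − 5.76 = 18.24→18) → #8c2a12
37%: (184 − 68.08 = 115.92→116, 55 − 20.35 = 34.65→35, 24 − 8.88 = 15.12→15) → #74230f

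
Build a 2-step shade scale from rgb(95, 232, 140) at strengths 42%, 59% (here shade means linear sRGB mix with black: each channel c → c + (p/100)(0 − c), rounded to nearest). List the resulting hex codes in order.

#378751, #275F39

42%: (95 − 39.9 = 55.1→55, 232 − 97.44 = 134.56→135, 140 − 58.8 = 81.2→81) → #378751
59%: (95 − 56.05 = 38.95→39, 232 − 136.88 = 95.12→95, 140 − 82.6 = 57.4→57) → #275F39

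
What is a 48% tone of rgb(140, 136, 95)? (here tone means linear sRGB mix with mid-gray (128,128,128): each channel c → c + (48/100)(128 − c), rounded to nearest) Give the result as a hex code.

A 48% tone moves each channel 48% toward 128:
  R: 140 + 0.48×(128−140) = 140 − 5.76 = 134.24 → 134
  G: 136 + 0.48×(128−136) = 136 − 3.84 = 132.16 → 132
  B: 95 + 0.48×(128−95) = 95 + 15.84 = 110.84 → 111
rgb(134, 132, 111) = #86846F.

#86846F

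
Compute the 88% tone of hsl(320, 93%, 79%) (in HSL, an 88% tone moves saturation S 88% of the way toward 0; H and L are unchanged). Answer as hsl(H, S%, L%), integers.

S moves 88% from 93 toward 0: 93 − 81.84 = 11.16 → 11.
H and L are unchanged.

hsl(320, 11%, 79%)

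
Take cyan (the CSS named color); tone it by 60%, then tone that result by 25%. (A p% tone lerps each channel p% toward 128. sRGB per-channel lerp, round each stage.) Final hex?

CSS cyan is rgb(0, 255, 255).
Per channel, c → c + 0.6(128 − c):
  R: 0 + 76.8 = 76.8 → 77
  G: 255 + 0.6×(128−255) = 255 − 76.2 = 178.8 → 179
  B: 255 + 0.6×(128−255) = 255 − 76.2 = 178.8 → 179
After the tone: rgb(77, 179, 179) = #4db3b3.
Lerp each channel 25% toward 128:
  R: 77 + 0.25×(128−77) = 77 + 12.75 = 89.75 → 90
  G: 179 − 12.75 = 166.25 → 166
  B: 179 − 12.75 = 166.25 → 166
rgb(90, 166, 166) = #5aa6a6.

#5aa6a6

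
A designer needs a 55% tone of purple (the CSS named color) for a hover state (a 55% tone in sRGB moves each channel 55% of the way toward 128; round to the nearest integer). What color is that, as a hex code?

CSS purple is rgb(128, 0, 128).
Per channel, c → c + 0.55(128 − c):
  R: 128 + 0.55×(128−128) = 128 + 0 = 128 → 128
  G: 0 + 0.55×(128−0) = 0 + 70.4 = 70.4 → 70
  B: 128 + 0 = 128 → 128
rgb(128, 70, 128) = #804680.

#804680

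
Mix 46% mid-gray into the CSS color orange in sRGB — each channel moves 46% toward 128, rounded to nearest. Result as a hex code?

CSS orange is rgb(255, 165, 0).
Per channel, c → c + 0.46(128 − c):
  R: 255 + 0.46×(128−255) = 255 − 58.42 = 196.58 → 197
  G: 165 − 17.02 = 147.98 → 148
  B: 0 + 0.46×(128−0) = 0 + 58.88 = 58.88 → 59
rgb(197, 148, 59) = #C5943B.

#C5943B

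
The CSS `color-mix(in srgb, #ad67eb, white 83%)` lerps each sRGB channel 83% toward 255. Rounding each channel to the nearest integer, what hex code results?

#ad67eb is rgb(173, 103, 235).
An 83% tint moves each channel 83% toward 255:
  R: 173 + 0.83×(255−173) = 173 + 68.06 = 241.06 → 241
  G: 103 + 126.16 = 229.16 → 229
  B: 235 + 0.83×(255−235) = 235 + 16.6 = 251.6 → 252
rgb(241, 229, 252) = #f1e5fc.

#f1e5fc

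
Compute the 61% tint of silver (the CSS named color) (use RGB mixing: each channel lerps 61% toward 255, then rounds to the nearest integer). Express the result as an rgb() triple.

CSS silver is rgb(192, 192, 192).
A 61% tint moves each channel 61% toward 255:
  R: 192 + 38.43 = 230.43 → 230
  G: 192 + 38.43 = 230.43 → 230
  B: 192 + 0.61×(255−192) = 192 + 38.43 = 230.43 → 230

rgb(230, 230, 230)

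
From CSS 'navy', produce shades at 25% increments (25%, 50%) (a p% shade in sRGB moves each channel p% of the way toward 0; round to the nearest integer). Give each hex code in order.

CSS navy is rgb(0, 0, 128).
25%: (0→0, 0→0, 128 − 32 = 96→96) → #000060
50%: (0→0, 0→0, 128 − 64 = 64→64) → #000040

#000060, #000040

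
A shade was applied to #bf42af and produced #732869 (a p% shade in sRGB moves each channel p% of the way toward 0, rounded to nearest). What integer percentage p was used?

40%

#bf42af is rgb(191, 66, 175); #732869 is rgb(115, 40, 105).
On the R channel (widest range): 115 ≈ 191 + (p/100)(0 − 191), so p ≈ 100×(115 − 191)/(0 − 191) = -7600/-191 = 39.79.
p = 40 reproduces all three channels after rounding.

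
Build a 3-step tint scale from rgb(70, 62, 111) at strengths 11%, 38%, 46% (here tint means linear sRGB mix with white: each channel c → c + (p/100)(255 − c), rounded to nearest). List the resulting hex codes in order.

#5a537f, #8c87a6, #9b97b1

11%: (70 + 20.35 = 90.35→90, 62 + 21.23 = 83.23→83, 111 + 15.84 = 126.84→127) → #5a537f
38%: (70 + 70.3 = 140.3→140, 62 + 73.34 = 135.34→135, 111 + 54.72 = 165.72→166) → #8c87a6
46%: (70 + 85.1 = 155.1→155, 62 + 88.78 = 150.78→151, 111 + 66.24 = 177.24→177) → #9b97b1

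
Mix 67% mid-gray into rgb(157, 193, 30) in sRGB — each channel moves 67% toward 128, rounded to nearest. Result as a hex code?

A 67% tone moves each channel 67% toward 128:
  R: 157 − 19.43 = 137.57 → 138
  G: 193 − 43.55 = 149.45 → 149
  B: 30 + 65.66 = 95.66 → 96
rgb(138, 149, 96) = #8a9560.

#8a9560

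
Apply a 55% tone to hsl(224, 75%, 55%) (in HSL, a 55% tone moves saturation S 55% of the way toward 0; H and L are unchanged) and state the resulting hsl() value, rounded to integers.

hsl(224, 34%, 55%)

S moves 55% from 75 toward 0: 75 − 41.25 = 33.75 → 34.
H and L are unchanged.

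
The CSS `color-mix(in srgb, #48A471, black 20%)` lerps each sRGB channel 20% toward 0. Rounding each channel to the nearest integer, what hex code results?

#3A835A

#48A471 is rgb(72, 164, 113).
Per channel, c → c + 0.2(0 − c):
  R: 72 + 0.2×(0−72) = 72 − 14.4 = 57.6 → 58
  G: 164 − 32.8 = 131.2 → 131
  B: 113 − 22.6 = 90.4 → 90
rgb(58, 131, 90) = #3A835A.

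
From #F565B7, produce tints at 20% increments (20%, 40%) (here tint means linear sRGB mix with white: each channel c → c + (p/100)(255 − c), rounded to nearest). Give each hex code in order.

#F565B7 is rgb(245, 101, 183).
20%: (245 + 2 = 247→247, 101 + 30.8 = 131.8→132, 183 + 14.4 = 197.4→197) → #F784C5
40%: (245 + 4 = 249→249, 101 + 61.6 = 162.6→163, 183 + 28.8 = 211.8→212) → #F9A3D4

#F784C5, #F9A3D4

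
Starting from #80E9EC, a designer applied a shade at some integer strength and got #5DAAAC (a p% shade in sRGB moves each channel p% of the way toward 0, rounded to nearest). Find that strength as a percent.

#80E9EC is rgb(128, 233, 236); #5DAAAC is rgb(93, 170, 172).
On the B channel (widest range): 172 ≈ 236 + (p/100)(0 − 236), so p ≈ 100×(172 − 236)/(0 − 236) = -6400/-236 = 27.12.
p = 27 reproduces all three channels after rounding.

27%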